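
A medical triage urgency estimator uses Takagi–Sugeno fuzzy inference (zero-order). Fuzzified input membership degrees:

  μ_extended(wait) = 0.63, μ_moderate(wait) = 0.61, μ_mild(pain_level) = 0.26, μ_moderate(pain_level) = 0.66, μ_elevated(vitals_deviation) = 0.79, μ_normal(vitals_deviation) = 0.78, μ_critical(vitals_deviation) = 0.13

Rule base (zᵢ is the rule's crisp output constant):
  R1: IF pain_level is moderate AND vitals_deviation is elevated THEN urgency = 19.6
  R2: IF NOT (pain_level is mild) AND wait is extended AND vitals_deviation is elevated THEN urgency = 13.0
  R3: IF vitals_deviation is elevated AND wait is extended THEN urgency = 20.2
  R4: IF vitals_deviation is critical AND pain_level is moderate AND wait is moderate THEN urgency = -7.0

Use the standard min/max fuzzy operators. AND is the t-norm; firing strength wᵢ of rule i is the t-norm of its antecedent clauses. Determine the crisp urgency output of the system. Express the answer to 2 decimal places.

16.07

R1 (z=19.6): moderate=0.66, elevated=0.79; AND[min(a, b)] → w = 0.66
R2 (z=13.0): ¬mild=1−0.26=0.74, extended=0.63, elevated=0.79; AND[min(a, b)] → w = 0.63
R3 (z=20.2): elevated=0.79, extended=0.63; AND[min(a, b)] → w = 0.63
R4 (z=-7.0): critical=0.13, moderate=0.66, moderate=0.61; AND[min(a, b)] → w = 0.13
Weighted average = (0.66·19.6 + 0.63·13.0 + 0.63·20.2 + 0.13·-7.0) / (0.66 + 0.63 + 0.63 + 0.13)
  = 32.9420 / 2.0500 = 16.07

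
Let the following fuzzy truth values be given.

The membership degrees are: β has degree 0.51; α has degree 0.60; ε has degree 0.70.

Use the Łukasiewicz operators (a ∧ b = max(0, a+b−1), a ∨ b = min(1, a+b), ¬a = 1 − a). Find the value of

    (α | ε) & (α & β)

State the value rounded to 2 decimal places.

α | ε = min(1, a+b) on (0.60, 0.70) = 1.00
α & β = max(0, a+b−1) on (0.60, 0.51) = 0.11
(α | ε) & (α & β) = max(0, a+b−1) on (1.00, 0.11) = 0.11

0.11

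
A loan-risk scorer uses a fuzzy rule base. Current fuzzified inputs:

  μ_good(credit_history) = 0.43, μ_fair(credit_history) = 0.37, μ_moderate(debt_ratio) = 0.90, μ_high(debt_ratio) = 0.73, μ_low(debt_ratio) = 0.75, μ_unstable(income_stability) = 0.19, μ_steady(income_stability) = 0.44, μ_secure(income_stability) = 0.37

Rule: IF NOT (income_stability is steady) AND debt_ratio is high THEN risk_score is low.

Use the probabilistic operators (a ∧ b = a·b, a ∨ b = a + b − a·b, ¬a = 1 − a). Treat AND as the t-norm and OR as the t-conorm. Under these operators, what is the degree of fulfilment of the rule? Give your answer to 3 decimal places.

0.409

firing strength: ¬steady=1−0.44=0.56, high=0.73; AND[a·b] → w = 0.4088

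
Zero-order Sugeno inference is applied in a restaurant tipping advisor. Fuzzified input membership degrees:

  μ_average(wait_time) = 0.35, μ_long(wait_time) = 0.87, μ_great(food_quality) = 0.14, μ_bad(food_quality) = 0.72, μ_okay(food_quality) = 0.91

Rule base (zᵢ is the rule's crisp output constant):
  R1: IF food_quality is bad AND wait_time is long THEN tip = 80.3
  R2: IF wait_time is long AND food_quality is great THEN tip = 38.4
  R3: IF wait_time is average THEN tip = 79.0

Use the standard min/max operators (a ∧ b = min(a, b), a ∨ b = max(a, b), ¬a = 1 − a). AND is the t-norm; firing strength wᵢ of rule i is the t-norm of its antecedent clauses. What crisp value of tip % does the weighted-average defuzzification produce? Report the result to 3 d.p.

75.076

R1 (z=80.3): bad=0.72, long=0.87; AND[min(a, b)] → w = 0.72
R2 (z=38.4): long=0.87, great=0.14; AND[min(a, b)] → w = 0.14
R3 (z=79.0): average=0.35 → w = 0.35
Weighted average = (0.72·80.3 + 0.14·38.4 + 0.35·79.0) / (0.72 + 0.14 + 0.35)
  = 90.8420 / 1.2100 = 75.076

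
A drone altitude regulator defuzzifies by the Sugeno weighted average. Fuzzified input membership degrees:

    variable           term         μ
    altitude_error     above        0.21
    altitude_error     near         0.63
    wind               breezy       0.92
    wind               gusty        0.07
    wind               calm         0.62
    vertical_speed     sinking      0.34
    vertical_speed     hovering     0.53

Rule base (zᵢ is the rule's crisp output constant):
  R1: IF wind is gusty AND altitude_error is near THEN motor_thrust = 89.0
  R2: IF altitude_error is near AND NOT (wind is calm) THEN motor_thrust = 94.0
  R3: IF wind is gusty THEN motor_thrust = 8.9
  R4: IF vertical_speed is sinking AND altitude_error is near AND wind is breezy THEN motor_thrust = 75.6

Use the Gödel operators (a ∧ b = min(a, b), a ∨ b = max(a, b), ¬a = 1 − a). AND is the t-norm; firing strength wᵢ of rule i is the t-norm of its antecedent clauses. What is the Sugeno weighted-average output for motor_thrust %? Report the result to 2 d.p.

R1 (z=89.0): gusty=0.07, near=0.63; AND[min(a, b)] → w = 0.07
R2 (z=94.0): near=0.63, ¬calm=1−0.62=0.38; AND[min(a, b)] → w = 0.38
R3 (z=8.9): gusty=0.07 → w = 0.07
R4 (z=75.6): sinking=0.34, near=0.63, breezy=0.92; AND[min(a, b)] → w = 0.34
Weighted average = (0.07·89.0 + 0.38·94.0 + 0.07·8.9 + 0.34·75.6) / (0.07 + 0.38 + 0.07 + 0.34)
  = 68.2770 / 0.8600 = 79.39

79.39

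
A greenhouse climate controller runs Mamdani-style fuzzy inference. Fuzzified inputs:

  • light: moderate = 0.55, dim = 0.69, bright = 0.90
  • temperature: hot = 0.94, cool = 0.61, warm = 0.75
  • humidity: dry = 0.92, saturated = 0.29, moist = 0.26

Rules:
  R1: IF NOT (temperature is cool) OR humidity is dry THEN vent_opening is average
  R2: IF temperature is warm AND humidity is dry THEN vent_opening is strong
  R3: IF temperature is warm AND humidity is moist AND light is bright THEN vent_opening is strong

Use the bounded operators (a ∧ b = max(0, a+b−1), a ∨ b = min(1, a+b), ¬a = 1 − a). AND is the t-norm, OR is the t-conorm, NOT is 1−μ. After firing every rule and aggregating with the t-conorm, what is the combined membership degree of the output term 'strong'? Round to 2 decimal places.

R1: ¬cool=1−0.61=0.39, dry=0.92; OR[min(1, a+b)] → w = 1.00
R2: warm=0.75, dry=0.92; AND[max(0, a+b−1)] → w = 0.67
R3: warm=0.75, moist=0.26, bright=0.90; AND[max(0, a+b−1)] → w = 0.00
Rules with consequent 'strong': {R2, R3} → strengths 0.67, 0.00
Aggregate via t-conorm [min(1, a+b)]: 0.67

0.67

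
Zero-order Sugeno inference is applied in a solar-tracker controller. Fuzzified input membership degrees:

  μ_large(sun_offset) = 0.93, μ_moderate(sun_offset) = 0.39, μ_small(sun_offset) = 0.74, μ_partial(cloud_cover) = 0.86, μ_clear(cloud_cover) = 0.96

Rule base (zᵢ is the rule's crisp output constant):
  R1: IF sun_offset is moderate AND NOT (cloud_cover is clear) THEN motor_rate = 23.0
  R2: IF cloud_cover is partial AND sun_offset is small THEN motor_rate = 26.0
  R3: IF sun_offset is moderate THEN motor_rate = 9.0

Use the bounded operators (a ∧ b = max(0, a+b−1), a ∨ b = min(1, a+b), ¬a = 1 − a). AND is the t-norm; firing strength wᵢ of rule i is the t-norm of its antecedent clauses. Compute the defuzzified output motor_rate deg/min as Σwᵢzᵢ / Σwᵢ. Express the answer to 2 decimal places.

R1 (z=23.0): moderate=0.39, ¬clear=1−0.96=0.04; AND[max(0, a+b−1)] → w = 0.00
R2 (z=26.0): partial=0.86, small=0.74; AND[max(0, a+b−1)] → w = 0.60
R3 (z=9.0): moderate=0.39 → w = 0.39
Weighted average = (0.00·23.0 + 0.60·26.0 + 0.39·9.0) / (0.00 + 0.60 + 0.39)
  = 19.1100 / 0.9900 = 19.30

19.30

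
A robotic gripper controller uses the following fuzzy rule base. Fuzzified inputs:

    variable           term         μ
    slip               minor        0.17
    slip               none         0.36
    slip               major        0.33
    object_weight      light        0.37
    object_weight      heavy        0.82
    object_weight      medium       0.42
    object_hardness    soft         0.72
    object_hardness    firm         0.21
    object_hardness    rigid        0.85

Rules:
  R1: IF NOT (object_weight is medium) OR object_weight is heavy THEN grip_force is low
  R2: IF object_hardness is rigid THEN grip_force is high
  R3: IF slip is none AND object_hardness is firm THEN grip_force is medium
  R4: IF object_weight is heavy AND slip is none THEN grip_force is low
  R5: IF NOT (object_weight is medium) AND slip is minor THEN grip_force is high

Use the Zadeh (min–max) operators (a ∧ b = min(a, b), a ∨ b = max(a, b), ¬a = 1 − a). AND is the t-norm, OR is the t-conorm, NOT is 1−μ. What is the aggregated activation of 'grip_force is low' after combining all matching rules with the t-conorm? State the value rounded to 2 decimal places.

R1: ¬medium=1−0.42=0.58, heavy=0.82; OR[max(a, b)] → w = 0.82
R2: rigid=0.85 → w = 0.85
R3: none=0.36, firm=0.21; AND[min(a, b)] → w = 0.21
R4: heavy=0.82, none=0.36; AND[min(a, b)] → w = 0.36
R5: ¬medium=1−0.42=0.58, minor=0.17; AND[min(a, b)] → w = 0.17
Rules with consequent 'low': {R1, R4} → strengths 0.82, 0.36
Aggregate via t-conorm [max(a, b)]: 0.82

0.82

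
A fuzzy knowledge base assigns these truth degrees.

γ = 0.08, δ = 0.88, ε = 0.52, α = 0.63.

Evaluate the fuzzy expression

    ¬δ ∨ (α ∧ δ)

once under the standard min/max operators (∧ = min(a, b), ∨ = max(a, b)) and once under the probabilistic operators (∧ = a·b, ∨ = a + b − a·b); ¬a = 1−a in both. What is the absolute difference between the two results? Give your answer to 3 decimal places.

0.022

Under standard min/max:
  ¬δ = 1 − 0.88 = 0.12
  α ∧ δ = min(a, b) on (0.63, 0.88) = 0.63
  ¬δ ∨ (α ∧ δ) = max(a, b) on (0.12, 0.63) = 0.63
  → value = 0.6300
Under probabilistic:
  ¬δ = 1 − 0.8800 = 0.1200
  α ∧ δ = a·b on (0.6300, 0.8800) = 0.5544
  ¬δ ∨ (α ∧ δ) = a + b − a·b on (0.1200, 0.5544) = 0.6079
  → value = 0.6079
|0.6300 − 0.6079| = 0.022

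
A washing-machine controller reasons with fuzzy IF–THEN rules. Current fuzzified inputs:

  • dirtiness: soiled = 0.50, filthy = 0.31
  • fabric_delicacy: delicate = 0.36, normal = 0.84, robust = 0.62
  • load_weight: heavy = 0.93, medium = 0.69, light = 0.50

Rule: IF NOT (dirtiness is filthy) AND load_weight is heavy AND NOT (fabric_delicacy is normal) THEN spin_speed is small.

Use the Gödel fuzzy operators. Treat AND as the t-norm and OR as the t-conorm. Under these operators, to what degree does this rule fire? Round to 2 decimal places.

firing strength: ¬filthy=1−0.31=0.69, heavy=0.93, ¬normal=1−0.84=0.16; AND[min(a, b)] → w = 0.16

0.16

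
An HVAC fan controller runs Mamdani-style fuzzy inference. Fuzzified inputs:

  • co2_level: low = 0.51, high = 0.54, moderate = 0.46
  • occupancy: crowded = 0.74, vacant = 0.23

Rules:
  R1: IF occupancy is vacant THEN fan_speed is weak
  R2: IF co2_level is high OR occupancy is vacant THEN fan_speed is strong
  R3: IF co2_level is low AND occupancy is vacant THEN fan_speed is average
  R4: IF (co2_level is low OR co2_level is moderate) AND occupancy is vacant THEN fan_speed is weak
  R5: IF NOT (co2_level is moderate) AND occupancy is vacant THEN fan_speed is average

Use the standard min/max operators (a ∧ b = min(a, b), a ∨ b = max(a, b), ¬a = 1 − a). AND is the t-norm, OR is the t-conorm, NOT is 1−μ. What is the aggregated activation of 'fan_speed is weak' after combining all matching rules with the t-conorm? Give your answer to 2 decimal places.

0.23

R1: vacant=0.23 → w = 0.23
R2: high=0.54, vacant=0.23; OR[max(a, b)] → w = 0.54
R3: low=0.51, vacant=0.23; AND[min(a, b)] → w = 0.23
R4: (low=0.51 OR moderate=0.46) = 0.51; AND[min(a, b)] with vacant=0.23 → w = 0.23
R5: ¬moderate=1−0.46=0.54, vacant=0.23; AND[min(a, b)] → w = 0.23
Rules with consequent 'weak': {R1, R4} → strengths 0.23, 0.23
Aggregate via t-conorm [max(a, b)]: 0.23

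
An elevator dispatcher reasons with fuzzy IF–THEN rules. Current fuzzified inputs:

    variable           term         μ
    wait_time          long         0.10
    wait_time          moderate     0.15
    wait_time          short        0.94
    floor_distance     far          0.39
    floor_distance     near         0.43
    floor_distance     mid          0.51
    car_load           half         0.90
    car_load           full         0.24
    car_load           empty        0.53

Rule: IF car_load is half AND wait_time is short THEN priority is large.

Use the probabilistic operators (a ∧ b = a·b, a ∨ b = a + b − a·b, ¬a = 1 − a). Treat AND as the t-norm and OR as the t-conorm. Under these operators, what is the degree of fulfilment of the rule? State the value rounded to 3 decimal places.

firing strength: half=0.90, short=0.94; AND[a·b] → w = 0.8460

0.846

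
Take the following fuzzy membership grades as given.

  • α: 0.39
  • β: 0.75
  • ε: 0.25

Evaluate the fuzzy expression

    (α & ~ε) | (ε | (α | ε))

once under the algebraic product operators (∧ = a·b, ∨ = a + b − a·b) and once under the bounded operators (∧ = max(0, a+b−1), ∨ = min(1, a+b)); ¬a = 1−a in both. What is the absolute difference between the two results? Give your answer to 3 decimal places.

0.243

Under algebraic product:
  ~ε = 1 − 0.2500 = 0.7500
  α & ~ε = a·b on (0.3900, 0.7500) = 0.2925
  α | ε = a + b − a·b on (0.3900, 0.2500) = 0.5425
  ε | (α | ε) = a + b − a·b on (0.2500, 0.5425) = 0.6569
  (α & ~ε) | (ε | (α | ε)) = a + b − a·b on (0.2925, 0.6569) = 0.7572
  → value = 0.7572
Under bounded:
  ~ε = 1 − 0.25 = 0.75
  α & ~ε = max(0, a+b−1) on (0.39, 0.75) = 0.14
  α | ε = min(1, a+b) on (0.39, 0.25) = 0.64
  ε | (α | ε) = min(1, a+b) on (0.25, 0.64) = 0.89
  (α & ~ε) | (ε | (α | ε)) = min(1, a+b) on (0.14, 0.89) = 1.00
  → value = 1.0000
|0.7572 − 1.0000| = 0.243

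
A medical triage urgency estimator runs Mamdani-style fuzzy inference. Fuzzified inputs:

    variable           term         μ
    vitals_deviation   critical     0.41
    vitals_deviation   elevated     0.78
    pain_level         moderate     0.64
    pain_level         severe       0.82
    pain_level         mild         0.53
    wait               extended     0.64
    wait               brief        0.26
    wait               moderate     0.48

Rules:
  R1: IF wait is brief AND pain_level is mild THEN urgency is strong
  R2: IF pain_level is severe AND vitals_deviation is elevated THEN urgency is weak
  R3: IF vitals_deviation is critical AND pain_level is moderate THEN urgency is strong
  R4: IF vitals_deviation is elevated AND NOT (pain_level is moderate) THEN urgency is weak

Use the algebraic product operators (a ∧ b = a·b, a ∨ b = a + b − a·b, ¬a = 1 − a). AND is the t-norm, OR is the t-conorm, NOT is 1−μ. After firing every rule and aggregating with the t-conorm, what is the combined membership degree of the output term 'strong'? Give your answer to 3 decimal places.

R1: brief=0.26, mild=0.53; AND[a·b] → w = 0.1378
R2: severe=0.82, elevated=0.78; AND[a·b] → w = 0.6396
R3: critical=0.41, moderate=0.64; AND[a·b] → w = 0.2624
R4: elevated=0.78, ¬moderate=1−0.64=0.36; AND[a·b] → w = 0.2808
Rules with consequent 'strong': {R1, R3} → strengths 0.1378, 0.2624
Aggregate via t-conorm [a + b − a·b]: 0.3640

0.364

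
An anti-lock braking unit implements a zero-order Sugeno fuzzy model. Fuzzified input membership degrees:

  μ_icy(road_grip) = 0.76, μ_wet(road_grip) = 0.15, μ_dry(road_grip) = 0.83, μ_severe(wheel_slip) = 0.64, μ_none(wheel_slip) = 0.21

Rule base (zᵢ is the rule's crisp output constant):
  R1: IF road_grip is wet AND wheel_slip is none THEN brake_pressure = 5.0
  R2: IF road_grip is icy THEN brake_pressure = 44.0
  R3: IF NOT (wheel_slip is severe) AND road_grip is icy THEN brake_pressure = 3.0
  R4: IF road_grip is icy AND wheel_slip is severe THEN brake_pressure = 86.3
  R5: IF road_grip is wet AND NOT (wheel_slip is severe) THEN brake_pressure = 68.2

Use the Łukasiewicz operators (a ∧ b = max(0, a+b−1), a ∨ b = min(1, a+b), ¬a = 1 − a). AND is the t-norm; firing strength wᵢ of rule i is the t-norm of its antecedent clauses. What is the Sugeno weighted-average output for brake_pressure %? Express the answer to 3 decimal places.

53.375

R1 (z=5.0): wet=0.15, none=0.21; AND[max(0, a+b−1)] → w = 0.00
R2 (z=44.0): icy=0.76 → w = 0.76
R3 (z=3.0): ¬severe=1−0.64=0.36, icy=0.76; AND[max(0, a+b−1)] → w = 0.12
R4 (z=86.3): icy=0.76, severe=0.64; AND[max(0, a+b−1)] → w = 0.40
R5 (z=68.2): wet=0.15, ¬severe=1−0.64=0.36; AND[max(0, a+b−1)] → w = 0.00
Weighted average = (0.00·5.0 + 0.76·44.0 + 0.12·3.0 + 0.40·86.3 + 0.00·68.2) / (0.00 + 0.76 + 0.12 + 0.40 + 0.00)
  = 68.3200 / 1.2800 = 53.375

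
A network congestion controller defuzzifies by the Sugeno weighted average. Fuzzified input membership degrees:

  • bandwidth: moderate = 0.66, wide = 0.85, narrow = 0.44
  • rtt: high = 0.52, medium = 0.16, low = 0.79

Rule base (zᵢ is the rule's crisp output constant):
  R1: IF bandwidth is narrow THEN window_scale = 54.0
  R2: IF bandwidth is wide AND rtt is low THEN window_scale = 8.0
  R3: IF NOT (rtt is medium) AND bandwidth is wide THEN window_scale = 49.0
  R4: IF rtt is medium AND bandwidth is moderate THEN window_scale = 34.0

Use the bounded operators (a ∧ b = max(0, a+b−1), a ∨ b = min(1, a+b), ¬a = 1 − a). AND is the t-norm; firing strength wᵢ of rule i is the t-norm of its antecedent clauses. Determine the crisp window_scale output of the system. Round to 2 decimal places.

R1 (z=54.0): narrow=0.44 → w = 0.44
R2 (z=8.0): wide=0.85, low=0.79; AND[max(0, a+b−1)] → w = 0.64
R3 (z=49.0): ¬medium=1−0.16=0.84, wide=0.85; AND[max(0, a+b−1)] → w = 0.69
R4 (z=34.0): medium=0.16, moderate=0.66; AND[max(0, a+b−1)] → w = 0.00
Weighted average = (0.44·54.0 + 0.64·8.0 + 0.69·49.0 + 0.00·34.0) / (0.44 + 0.64 + 0.69 + 0.00)
  = 62.6900 / 1.7700 = 35.42

35.42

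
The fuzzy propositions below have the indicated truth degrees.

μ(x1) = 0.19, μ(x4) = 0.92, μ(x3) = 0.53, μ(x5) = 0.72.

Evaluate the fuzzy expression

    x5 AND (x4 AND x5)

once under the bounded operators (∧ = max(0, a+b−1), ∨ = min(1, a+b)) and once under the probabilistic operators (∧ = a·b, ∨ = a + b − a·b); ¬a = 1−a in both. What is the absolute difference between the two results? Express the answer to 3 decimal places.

0.117

Under bounded:
  x4 AND x5 = max(0, a+b−1) on (0.92, 0.72) = 0.64
  x5 AND (x4 AND x5) = max(0, a+b−1) on (0.72, 0.64) = 0.36
  → value = 0.3600
Under probabilistic:
  x4 AND x5 = a·b on (0.9200, 0.7200) = 0.6624
  x5 AND (x4 AND x5) = a·b on (0.7200, 0.6624) = 0.4769
  → value = 0.4769
|0.3600 − 0.4769| = 0.117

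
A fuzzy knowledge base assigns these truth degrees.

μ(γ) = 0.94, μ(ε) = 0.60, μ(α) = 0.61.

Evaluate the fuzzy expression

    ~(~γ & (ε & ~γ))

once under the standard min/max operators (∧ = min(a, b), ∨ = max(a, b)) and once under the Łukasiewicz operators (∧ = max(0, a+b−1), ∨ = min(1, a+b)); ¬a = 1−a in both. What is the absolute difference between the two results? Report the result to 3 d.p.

Under standard min/max:
  ~γ = 1 − 0.94 = 0.06
  ~γ = 1 − 0.94 = 0.06
  ε & ~γ = min(a, b) on (0.60, 0.06) = 0.06
  ~γ & (ε & ~γ) = min(a, b) on (0.06, 0.06) = 0.06
  ~(~γ & (ε & ~γ)) = 1 − 0.06 = 0.94
  → value = 0.9400
Under Łukasiewicz:
  ~γ = 1 − 0.94 = 0.06
  ~γ = 1 − 0.94 = 0.06
  ε & ~γ = max(0, a+b−1) on (0.60, 0.06) = 0.00
  ~γ & (ε & ~γ) = max(0, a+b−1) on (0.06, 0.00) = 0.00
  ~(~γ & (ε & ~γ)) = 1 − 0.00 = 1.00
  → value = 1.0000
|0.9400 − 1.0000| = 0.060

0.060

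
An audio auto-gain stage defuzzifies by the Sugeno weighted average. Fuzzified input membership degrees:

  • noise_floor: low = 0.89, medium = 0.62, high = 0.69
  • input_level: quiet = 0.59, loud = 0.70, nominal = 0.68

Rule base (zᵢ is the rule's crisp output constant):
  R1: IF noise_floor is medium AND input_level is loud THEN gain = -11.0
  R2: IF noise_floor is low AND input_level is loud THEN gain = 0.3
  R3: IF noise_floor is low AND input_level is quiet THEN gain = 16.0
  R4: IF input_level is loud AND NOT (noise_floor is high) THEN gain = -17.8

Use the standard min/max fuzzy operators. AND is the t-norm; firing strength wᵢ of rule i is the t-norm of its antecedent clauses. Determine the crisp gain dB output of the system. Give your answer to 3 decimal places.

R1 (z=-11.0): medium=0.62, loud=0.70; AND[min(a, b)] → w = 0.62
R2 (z=0.3): low=0.89, loud=0.70; AND[min(a, b)] → w = 0.70
R3 (z=16.0): low=0.89, quiet=0.59; AND[min(a, b)] → w = 0.59
R4 (z=-17.8): loud=0.70, ¬high=1−0.69=0.31; AND[min(a, b)] → w = 0.31
Weighted average = (0.62·-11.0 + 0.70·0.3 + 0.59·16.0 + 0.31·-17.8) / (0.62 + 0.70 + 0.59 + 0.31)
  = -2.6880 / 2.2200 = -1.211

-1.211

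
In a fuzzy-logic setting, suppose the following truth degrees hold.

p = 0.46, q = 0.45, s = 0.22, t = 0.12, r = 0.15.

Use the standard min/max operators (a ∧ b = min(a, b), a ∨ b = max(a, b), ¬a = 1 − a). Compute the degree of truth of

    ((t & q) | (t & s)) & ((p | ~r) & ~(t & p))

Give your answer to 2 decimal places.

0.12

t & q = min(a, b) on (0.12, 0.45) = 0.12
t & s = min(a, b) on (0.12, 0.22) = 0.12
(t & q) | (t & s) = max(a, b) on (0.12, 0.12) = 0.12
~r = 1 − 0.15 = 0.85
p | ~r = max(a, b) on (0.46, 0.85) = 0.85
t & p = min(a, b) on (0.12, 0.46) = 0.12
~(t & p) = 1 − 0.12 = 0.88
(p | ~r) & ~(t & p) = min(a, b) on (0.85, 0.88) = 0.85
((t & q) | (t & s)) & ((p | ~r) & ~(t & p)) = min(a, b) on (0.12, 0.85) = 0.12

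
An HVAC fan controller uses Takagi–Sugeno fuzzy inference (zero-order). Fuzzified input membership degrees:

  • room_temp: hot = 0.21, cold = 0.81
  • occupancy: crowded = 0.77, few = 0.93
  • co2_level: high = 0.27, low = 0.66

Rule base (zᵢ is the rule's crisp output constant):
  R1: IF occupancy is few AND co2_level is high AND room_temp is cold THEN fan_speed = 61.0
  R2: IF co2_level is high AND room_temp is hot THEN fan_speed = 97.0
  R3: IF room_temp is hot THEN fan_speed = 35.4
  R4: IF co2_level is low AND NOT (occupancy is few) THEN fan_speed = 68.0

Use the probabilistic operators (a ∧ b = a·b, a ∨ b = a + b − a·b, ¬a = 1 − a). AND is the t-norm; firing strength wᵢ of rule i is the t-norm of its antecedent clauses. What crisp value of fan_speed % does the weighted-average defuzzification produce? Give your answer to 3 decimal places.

55.167

R1 (z=61.0): few=0.93, high=0.27, cold=0.81; AND[a·b] → w = 0.2034
R2 (z=97.0): high=0.27, hot=0.21; AND[a·b] → w = 0.0567
R3 (z=35.4): hot=0.21 → w = 0.2100
R4 (z=68.0): low=0.66, ¬few=1−0.93=0.07; AND[a·b] → w = 0.0462
Weighted average = (0.2034·61.0 + 0.0567·97.0 + 0.2100·35.4 + 0.0462·68.0) / (0.2034 + 0.0567 + 0.2100 + 0.0462)
  = 28.4824 / 0.5163 = 55.167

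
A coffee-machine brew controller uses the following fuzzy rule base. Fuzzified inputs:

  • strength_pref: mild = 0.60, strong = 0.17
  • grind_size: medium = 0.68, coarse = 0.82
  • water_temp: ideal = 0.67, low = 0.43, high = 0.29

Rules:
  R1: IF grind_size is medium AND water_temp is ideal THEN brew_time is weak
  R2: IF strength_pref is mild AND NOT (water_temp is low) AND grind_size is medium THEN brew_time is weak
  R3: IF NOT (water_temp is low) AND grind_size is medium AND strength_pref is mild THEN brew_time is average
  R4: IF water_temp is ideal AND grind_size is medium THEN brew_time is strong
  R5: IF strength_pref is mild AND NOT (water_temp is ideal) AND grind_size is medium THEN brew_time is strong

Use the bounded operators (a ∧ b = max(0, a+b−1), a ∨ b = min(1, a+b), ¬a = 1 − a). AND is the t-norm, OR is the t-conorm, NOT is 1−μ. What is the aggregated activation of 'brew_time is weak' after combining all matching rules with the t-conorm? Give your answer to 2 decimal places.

0.35

R1: medium=0.68, ideal=0.67; AND[max(0, a+b−1)] → w = 0.35
R2: mild=0.60, ¬low=1−0.43=0.57, medium=0.68; AND[max(0, a+b−1)] → w = 0.00
R3: ¬low=1−0.43=0.57, medium=0.68, mild=0.60; AND[max(0, a+b−1)] → w = 0.00
R4: ideal=0.67, medium=0.68; AND[max(0, a+b−1)] → w = 0.35
R5: mild=0.60, ¬ideal=1−0.67=0.33, medium=0.68; AND[max(0, a+b−1)] → w = 0.00
Rules with consequent 'weak': {R1, R2} → strengths 0.35, 0.00
Aggregate via t-conorm [min(1, a+b)]: 0.35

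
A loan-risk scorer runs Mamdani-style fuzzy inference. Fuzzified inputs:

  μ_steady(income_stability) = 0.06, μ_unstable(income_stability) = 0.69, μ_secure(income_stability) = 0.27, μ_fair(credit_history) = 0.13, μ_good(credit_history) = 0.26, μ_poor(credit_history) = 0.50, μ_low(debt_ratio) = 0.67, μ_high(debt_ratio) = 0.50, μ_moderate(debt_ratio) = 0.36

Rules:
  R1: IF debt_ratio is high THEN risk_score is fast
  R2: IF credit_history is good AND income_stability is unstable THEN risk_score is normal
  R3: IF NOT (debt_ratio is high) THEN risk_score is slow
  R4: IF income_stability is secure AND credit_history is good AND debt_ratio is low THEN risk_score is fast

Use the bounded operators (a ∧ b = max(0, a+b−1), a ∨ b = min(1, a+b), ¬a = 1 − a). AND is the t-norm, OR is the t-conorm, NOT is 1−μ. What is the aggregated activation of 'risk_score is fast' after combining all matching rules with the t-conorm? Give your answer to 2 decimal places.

R1: high=0.50 → w = 0.50
R2: good=0.26, unstable=0.69; AND[max(0, a+b−1)] → w = 0.00
R3: ¬high=1−0.50=0.50 → w = 0.50
R4: secure=0.27, good=0.26, low=0.67; AND[max(0, a+b−1)] → w = 0.00
Rules with consequent 'fast': {R1, R4} → strengths 0.50, 0.00
Aggregate via t-conorm [min(1, a+b)]: 0.50

0.50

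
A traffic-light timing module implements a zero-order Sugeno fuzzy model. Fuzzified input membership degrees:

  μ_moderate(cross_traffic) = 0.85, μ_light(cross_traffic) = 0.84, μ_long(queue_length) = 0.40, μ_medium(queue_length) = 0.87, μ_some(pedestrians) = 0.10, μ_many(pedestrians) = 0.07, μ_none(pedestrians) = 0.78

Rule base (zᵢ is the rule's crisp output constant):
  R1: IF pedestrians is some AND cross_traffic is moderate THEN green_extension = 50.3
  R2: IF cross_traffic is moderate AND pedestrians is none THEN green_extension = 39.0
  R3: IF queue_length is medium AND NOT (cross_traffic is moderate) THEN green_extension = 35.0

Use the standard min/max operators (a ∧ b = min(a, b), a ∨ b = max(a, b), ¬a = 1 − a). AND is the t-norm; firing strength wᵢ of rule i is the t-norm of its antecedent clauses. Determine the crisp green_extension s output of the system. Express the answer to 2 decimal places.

39.51

R1 (z=50.3): some=0.10, moderate=0.85; AND[min(a, b)] → w = 0.10
R2 (z=39.0): moderate=0.85, none=0.78; AND[min(a, b)] → w = 0.78
R3 (z=35.0): medium=0.87, ¬moderate=1−0.85=0.15; AND[min(a, b)] → w = 0.15
Weighted average = (0.10·50.3 + 0.78·39.0 + 0.15·35.0) / (0.10 + 0.78 + 0.15)
  = 40.7000 / 1.0300 = 39.51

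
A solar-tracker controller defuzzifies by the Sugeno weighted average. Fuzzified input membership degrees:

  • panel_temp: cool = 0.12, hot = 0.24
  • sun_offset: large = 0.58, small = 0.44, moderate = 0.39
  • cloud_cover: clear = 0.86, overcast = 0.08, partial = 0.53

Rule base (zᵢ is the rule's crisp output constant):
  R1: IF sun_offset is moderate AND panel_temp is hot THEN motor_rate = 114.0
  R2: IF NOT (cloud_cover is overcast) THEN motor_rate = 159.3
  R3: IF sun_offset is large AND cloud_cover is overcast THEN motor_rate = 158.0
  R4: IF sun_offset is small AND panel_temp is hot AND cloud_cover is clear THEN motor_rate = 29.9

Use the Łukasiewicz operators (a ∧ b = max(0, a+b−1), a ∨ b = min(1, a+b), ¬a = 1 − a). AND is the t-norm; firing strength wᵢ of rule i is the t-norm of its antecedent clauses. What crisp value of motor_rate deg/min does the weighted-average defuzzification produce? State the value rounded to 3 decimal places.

159.300

R1 (z=114.0): moderate=0.39, hot=0.24; AND[max(0, a+b−1)] → w = 0.00
R2 (z=159.3): ¬overcast=1−0.08=0.92 → w = 0.92
R3 (z=158.0): large=0.58, overcast=0.08; AND[max(0, a+b−1)] → w = 0.00
R4 (z=29.9): small=0.44, hot=0.24, clear=0.86; AND[max(0, a+b−1)] → w = 0.00
Weighted average = (0.00·114.0 + 0.92·159.3 + 0.00·158.0 + 0.00·29.9) / (0.00 + 0.92 + 0.00 + 0.00)
  = 146.5560 / 0.9200 = 159.300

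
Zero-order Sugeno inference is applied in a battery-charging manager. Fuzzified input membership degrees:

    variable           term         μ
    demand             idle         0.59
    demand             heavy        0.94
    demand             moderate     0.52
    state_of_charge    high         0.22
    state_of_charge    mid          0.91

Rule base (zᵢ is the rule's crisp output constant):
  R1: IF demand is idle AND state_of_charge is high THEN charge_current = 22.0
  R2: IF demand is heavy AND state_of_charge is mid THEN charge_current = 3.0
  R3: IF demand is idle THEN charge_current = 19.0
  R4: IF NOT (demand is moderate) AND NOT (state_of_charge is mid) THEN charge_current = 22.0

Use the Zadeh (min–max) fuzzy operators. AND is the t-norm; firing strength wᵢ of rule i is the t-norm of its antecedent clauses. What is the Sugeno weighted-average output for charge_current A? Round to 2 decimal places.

R1 (z=22.0): idle=0.59, high=0.22; AND[min(a, b)] → w = 0.22
R2 (z=3.0): heavy=0.94, mid=0.91; AND[min(a, b)] → w = 0.91
R3 (z=19.0): idle=0.59 → w = 0.59
R4 (z=22.0): ¬moderate=1−0.52=0.48, ¬mid=1−0.91=0.09; AND[min(a, b)] → w = 0.09
Weighted average = (0.22·22.0 + 0.91·3.0 + 0.59·19.0 + 0.09·22.0) / (0.22 + 0.91 + 0.59 + 0.09)
  = 20.7600 / 1.8100 = 11.47

11.47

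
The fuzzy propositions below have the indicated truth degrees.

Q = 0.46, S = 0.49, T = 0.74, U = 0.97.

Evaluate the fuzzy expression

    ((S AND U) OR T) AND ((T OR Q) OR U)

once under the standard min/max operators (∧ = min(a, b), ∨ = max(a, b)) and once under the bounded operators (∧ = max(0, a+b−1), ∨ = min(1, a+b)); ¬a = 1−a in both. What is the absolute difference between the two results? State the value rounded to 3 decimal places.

0.260

Under standard min/max:
  S AND U = min(a, b) on (0.49, 0.97) = 0.49
  (S AND U) OR T = max(a, b) on (0.49, 0.74) = 0.74
  T OR Q = max(a, b) on (0.74, 0.46) = 0.74
  (T OR Q) OR U = max(a, b) on (0.74, 0.97) = 0.97
  ((S AND U) OR T) AND ((T OR Q) OR U) = min(a, b) on (0.74, 0.97) = 0.74
  → value = 0.7400
Under bounded:
  S AND U = max(0, a+b−1) on (0.49, 0.97) = 0.46
  (S AND U) OR T = min(1, a+b) on (0.46, 0.74) = 1.00
  T OR Q = min(1, a+b) on (0.74, 0.46) = 1.00
  (T OR Q) OR U = min(1, a+b) on (1.00, 0.97) = 1.00
  ((S AND U) OR T) AND ((T OR Q) OR U) = max(0, a+b−1) on (1.00, 1.00) = 1.00
  → value = 1.0000
|0.7400 − 1.0000| = 0.260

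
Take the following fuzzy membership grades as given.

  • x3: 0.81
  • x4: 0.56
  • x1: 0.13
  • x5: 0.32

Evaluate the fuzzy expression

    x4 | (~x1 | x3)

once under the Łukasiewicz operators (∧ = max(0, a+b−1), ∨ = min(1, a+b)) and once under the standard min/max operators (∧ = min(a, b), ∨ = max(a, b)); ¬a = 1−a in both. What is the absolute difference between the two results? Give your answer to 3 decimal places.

Under Łukasiewicz:
  ~x1 = 1 − 0.13 = 0.87
  ~x1 | x3 = min(1, a+b) on (0.87, 0.81) = 1.00
  x4 | (~x1 | x3) = min(1, a+b) on (0.56, 1.00) = 1.00
  → value = 1.0000
Under standard min/max:
  ~x1 = 1 − 0.13 = 0.87
  ~x1 | x3 = max(a, b) on (0.87, 0.81) = 0.87
  x4 | (~x1 | x3) = max(a, b) on (0.56, 0.87) = 0.87
  → value = 0.8700
|1.0000 − 0.8700| = 0.130

0.130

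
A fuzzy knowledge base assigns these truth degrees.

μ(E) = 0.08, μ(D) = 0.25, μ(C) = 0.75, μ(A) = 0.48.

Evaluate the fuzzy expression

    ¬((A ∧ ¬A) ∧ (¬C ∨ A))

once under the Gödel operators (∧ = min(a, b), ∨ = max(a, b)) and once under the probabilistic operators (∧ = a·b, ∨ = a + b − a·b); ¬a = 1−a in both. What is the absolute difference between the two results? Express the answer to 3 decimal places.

0.328

Under Gödel:
  ¬A = 1 − 0.48 = 0.52
  A ∧ ¬A = min(a, b) on (0.48, 0.52) = 0.48
  ¬C = 1 − 0.75 = 0.25
  ¬C ∨ A = max(a, b) on (0.25, 0.48) = 0.48
  (A ∧ ¬A) ∧ (¬C ∨ A) = min(a, b) on (0.48, 0.48) = 0.48
  ¬((A ∧ ¬A) ∧ (¬C ∨ A)) = 1 − 0.48 = 0.52
  → value = 0.5200
Under probabilistic:
  ¬A = 1 − 0.4800 = 0.5200
  A ∧ ¬A = a·b on (0.4800, 0.5200) = 0.2496
  ¬C = 1 − 0.7500 = 0.2500
  ¬C ∨ A = a + b − a·b on (0.2500, 0.4800) = 0.6100
  (A ∧ ¬A) ∧ (¬C ∨ A) = a·b on (0.2496, 0.6100) = 0.1523
  ¬((A ∧ ¬A) ∧ (¬C ∨ A)) = 1 − 0.1523 = 0.8477
  → value = 0.8477
|0.5200 − 0.8477| = 0.328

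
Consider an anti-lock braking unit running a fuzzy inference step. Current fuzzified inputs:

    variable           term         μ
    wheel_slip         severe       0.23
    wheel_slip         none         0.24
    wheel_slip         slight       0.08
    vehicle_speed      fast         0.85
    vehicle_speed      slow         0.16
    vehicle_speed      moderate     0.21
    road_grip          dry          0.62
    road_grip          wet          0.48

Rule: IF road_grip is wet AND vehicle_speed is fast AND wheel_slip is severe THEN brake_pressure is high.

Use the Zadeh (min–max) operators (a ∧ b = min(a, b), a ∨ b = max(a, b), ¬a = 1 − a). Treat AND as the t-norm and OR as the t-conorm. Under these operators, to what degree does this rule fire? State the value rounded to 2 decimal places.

firing strength: wet=0.48, fast=0.85, severe=0.23; AND[min(a, b)] → w = 0.23

0.23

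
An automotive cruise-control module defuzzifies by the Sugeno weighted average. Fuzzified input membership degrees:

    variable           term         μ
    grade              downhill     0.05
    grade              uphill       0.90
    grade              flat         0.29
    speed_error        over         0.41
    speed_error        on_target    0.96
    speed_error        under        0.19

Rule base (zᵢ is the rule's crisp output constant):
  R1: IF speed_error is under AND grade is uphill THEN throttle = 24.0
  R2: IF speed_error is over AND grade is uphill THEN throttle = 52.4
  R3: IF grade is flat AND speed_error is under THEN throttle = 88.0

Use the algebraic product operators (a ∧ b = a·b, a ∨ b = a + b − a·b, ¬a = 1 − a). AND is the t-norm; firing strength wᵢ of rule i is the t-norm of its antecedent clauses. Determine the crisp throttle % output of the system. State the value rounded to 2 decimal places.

R1 (z=24.0): under=0.19, uphill=0.90; AND[a·b] → w = 0.1710
R2 (z=52.4): over=0.41, uphill=0.90; AND[a·b] → w = 0.3690
R3 (z=88.0): flat=0.29, under=0.19; AND[a·b] → w = 0.0551
Weighted average = (0.1710·24.0 + 0.3690·52.4 + 0.0551·88.0) / (0.1710 + 0.3690 + 0.0551)
  = 28.2884 / 0.5951 = 47.54

47.54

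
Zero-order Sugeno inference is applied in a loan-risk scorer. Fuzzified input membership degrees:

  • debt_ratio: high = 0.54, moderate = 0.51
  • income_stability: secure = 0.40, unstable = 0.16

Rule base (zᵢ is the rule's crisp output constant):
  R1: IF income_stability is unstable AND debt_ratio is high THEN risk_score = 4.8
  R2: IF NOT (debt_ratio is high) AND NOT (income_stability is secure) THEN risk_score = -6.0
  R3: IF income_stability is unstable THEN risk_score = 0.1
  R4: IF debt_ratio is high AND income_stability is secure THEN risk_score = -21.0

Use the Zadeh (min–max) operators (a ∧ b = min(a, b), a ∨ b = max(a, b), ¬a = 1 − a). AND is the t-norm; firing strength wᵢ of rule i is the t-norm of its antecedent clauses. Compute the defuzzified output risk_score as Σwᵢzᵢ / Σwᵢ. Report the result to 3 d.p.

R1 (z=4.8): unstable=0.16, high=0.54; AND[min(a, b)] → w = 0.16
R2 (z=-6.0): ¬high=1−0.54=0.46, ¬secure=1−0.40=0.60; AND[min(a, b)] → w = 0.46
R3 (z=0.1): unstable=0.16 → w = 0.16
R4 (z=-21.0): high=0.54, secure=0.40; AND[min(a, b)] → w = 0.40
Weighted average = (0.16·4.8 + 0.46·-6.0 + 0.16·0.1 + 0.40·-21.0) / (0.16 + 0.46 + 0.16 + 0.40)
  = -10.3760 / 1.1800 = -8.793

-8.793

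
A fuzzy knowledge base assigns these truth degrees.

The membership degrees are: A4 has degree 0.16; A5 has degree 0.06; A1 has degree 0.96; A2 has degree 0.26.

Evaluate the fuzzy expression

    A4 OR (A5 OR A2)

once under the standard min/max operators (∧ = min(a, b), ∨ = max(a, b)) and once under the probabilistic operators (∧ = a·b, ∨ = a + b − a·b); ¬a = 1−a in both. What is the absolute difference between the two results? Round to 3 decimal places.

0.156

Under standard min/max:
  A5 OR A2 = max(a, b) on (0.06, 0.26) = 0.26
  A4 OR (A5 OR A2) = max(a, b) on (0.16, 0.26) = 0.26
  → value = 0.2600
Under probabilistic:
  A5 OR A2 = a + b − a·b on (0.0600, 0.2600) = 0.3044
  A4 OR (A5 OR A2) = a + b − a·b on (0.1600, 0.3044) = 0.4157
  → value = 0.4157
|0.2600 − 0.4157| = 0.156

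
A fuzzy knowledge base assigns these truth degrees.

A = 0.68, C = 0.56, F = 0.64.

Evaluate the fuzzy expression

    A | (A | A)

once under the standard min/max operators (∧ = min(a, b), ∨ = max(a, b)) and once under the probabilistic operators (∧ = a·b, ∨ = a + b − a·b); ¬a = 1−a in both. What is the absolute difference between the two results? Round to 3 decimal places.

0.287

Under standard min/max:
  A | A = max(a, b) on (0.68, 0.68) = 0.68
  A | (A | A) = max(a, b) on (0.68, 0.68) = 0.68
  → value = 0.6800
Under probabilistic:
  A | A = a + b − a·b on (0.6800, 0.6800) = 0.8976
  A | (A | A) = a + b − a·b on (0.6800, 0.8976) = 0.9672
  → value = 0.9672
|0.6800 − 0.9672| = 0.287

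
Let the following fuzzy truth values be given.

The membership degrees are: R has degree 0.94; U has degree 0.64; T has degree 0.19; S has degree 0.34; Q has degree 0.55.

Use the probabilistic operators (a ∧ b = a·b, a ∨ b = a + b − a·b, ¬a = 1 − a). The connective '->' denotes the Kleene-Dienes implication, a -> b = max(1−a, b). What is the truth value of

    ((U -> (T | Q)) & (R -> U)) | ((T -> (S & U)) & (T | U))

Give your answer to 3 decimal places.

T | Q = a + b − a·b on (0.1900, 0.5500) = 0.6355
U -> (T | Q)  [Kleene-Dienes: max(1−a, b)] with a=0.6400, b=0.6355 → 0.6355
R -> U  [Kleene-Dienes: max(1−a, b)] with a=0.9400, b=0.6400 → 0.6400
(U -> (T | Q)) & (R -> U) = a·b on (0.6355, 0.6400) = 0.4067
S & U = a·b on (0.3400, 0.6400) = 0.2176
T -> (S & U)  [Kleene-Dienes: max(1−a, b)] with a=0.1900, b=0.2176 → 0.8100
T | U = a + b − a·b on (0.1900, 0.6400) = 0.7084
(T -> (S & U)) & (T | U) = a·b on (0.8100, 0.7084) = 0.5738
((U -> (T | Q)) & (R -> U)) | ((T -> (S & U)) & (T | U)) = a + b − a·b on (0.4067, 0.5738) = 0.7471

0.747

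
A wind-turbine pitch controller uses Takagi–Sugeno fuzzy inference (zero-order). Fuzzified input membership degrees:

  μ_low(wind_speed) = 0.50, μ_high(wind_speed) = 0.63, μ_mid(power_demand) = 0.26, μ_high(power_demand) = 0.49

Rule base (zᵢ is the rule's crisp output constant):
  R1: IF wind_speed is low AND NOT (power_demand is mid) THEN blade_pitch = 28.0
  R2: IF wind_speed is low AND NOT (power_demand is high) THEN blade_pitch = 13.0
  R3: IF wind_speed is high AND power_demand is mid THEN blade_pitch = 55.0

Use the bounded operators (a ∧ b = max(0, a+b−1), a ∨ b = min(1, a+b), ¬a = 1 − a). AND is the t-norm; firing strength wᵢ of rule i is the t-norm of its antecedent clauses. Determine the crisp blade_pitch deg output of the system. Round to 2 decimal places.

R1 (z=28.0): low=0.50, ¬mid=1−0.26=0.74; AND[max(0, a+b−1)] → w = 0.24
R2 (z=13.0): low=0.50, ¬high=1−0.49=0.51; AND[max(0, a+b−1)] → w = 0.01
R3 (z=55.0): high=0.63, mid=0.26; AND[max(0, a+b−1)] → w = 0.00
Weighted average = (0.24·28.0 + 0.01·13.0 + 0.00·55.0) / (0.24 + 0.01 + 0.00)
  = 6.8500 / 0.2500 = 27.40

27.40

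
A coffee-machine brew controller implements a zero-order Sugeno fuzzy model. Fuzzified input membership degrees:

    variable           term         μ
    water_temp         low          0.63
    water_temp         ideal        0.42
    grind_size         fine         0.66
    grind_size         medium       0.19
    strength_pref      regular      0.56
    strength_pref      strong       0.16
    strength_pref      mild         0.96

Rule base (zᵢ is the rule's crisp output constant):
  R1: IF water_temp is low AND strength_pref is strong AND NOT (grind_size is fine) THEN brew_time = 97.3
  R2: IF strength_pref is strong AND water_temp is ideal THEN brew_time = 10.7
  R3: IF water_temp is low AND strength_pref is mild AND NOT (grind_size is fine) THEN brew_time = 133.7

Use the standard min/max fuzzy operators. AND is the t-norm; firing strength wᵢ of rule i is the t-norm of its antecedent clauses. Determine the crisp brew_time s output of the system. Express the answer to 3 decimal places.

95.058

R1 (z=97.3): low=0.63, strong=0.16, ¬fine=1−0.66=0.34; AND[min(a, b)] → w = 0.16
R2 (z=10.7): strong=0.16, ideal=0.42; AND[min(a, b)] → w = 0.16
R3 (z=133.7): low=0.63, mild=0.96, ¬fine=1−0.66=0.34; AND[min(a, b)] → w = 0.34
Weighted average = (0.16·97.3 + 0.16·10.7 + 0.34·133.7) / (0.16 + 0.16 + 0.34)
  = 62.7380 / 0.6600 = 95.058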